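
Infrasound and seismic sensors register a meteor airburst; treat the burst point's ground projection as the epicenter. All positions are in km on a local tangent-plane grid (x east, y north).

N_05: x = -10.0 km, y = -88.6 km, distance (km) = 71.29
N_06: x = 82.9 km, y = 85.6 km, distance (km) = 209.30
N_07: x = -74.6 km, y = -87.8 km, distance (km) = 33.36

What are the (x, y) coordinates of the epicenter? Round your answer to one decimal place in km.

Circle about each station: (x + 10.0)² + (y + 88.6)² = 71.29²; (x − 82.9)² + (y − 85.6)² = 209.30²; (x + 74.6)² + (y + 87.8)² = 33.36².
Subtracting the N_05 equation from the N_06 and N_07 equations removes the quadratic terms:
185.8 x + 348.4 y = -32474.42
-129.2 x + 1.6 y = 9293.41
Solving the 2×2 system: x ≈ -72.6, y ≈ -54.5 km.

x ≈ -72.6 km, y ≈ -54.5 km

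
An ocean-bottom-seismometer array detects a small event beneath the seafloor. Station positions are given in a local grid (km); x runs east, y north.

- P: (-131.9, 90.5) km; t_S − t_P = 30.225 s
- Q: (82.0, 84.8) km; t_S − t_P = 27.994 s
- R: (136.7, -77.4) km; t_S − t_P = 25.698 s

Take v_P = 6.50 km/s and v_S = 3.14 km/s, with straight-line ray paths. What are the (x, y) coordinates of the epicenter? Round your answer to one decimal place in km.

Distance from S−P lag: d = Δt · v_P v_S / (v_P − v_S) = Δt · (6.50·3.14)/(6.50−3.14) ≈ 6.0744·Δt.
So d_P = 183.60, d_Q = 170.05, d_R = 156.10 km.
Circle about each station: (x + 131.9)² + (y − 90.5)² = 183.60²; (x − 82.0)² + (y − 84.8)² = 170.05²; (x − 136.7)² + (y + 77.4)² = 156.10².
Subtracting the P equation from the Q and R equations removes the quadratic terms:
427.8 x − 11.4 y = -6880.86
537.2 x − 335.8 y = 8431.54
Solving the 2×2 system: x ≈ -17.5, y ≈ -53.1 km.

-17.5 km east, -53.1 km north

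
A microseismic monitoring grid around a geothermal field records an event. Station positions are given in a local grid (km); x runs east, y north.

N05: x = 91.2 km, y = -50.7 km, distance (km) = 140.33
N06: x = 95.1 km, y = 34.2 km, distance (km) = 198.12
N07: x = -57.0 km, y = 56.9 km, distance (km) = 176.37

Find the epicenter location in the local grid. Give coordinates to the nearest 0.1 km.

(-32.1, -117.7)

Circle about each station: (x − 91.2)² + (y + 50.7)² = 140.33²; (x − 95.1)² + (y − 34.2)² = 198.12²; (x + 57.0)² + (y − 56.9)² = 176.37².
Subtracting pairs of circle equations eliminates x²+y² and gives linear equations (the radical axes):
7.8 x + 169.8 y = -20233.31
-296.4 x + 215.2 y = -15815.19
Solving the 2×2 system: x ≈ -32.1, y ≈ -117.7 km.
Check against N05 (with the unrounded x, y): √((x − 91.2)²+(y + 50.7)²) = 140.31 ≈ 140.33 km. ✓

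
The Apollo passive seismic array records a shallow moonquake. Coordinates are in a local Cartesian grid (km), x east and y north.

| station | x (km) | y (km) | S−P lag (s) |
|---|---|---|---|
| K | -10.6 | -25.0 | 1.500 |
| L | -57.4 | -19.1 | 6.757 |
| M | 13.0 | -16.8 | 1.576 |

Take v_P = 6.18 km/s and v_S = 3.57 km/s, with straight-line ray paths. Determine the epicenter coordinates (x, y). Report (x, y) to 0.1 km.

Distance from S−P lag: d = Δt · v_P v_S / (v_P − v_S) = Δt · (6.18·3.57)/(6.18−3.57) ≈ 8.4531·Δt.
So d_K = 12.68, d_L = 57.12, d_M = 13.32 km.
Circle about each station: (x + 10.6)² + (y + 25.0)² = 12.68²; (x + 57.4)² + (y + 19.1)² = 57.12²; (x − 13.0)² + (y + 16.8)² = 13.32².
Subtracting the K equation from the L and M equations removes the quadratic terms:
-93.6 x + 11.8 y = -179.70
47.2 x + 16.4 y = -302.76
Solving the 2×2 system: x ≈ -0.3, y ≈ -17.6 km.
Check against K (with the unrounded x, y): √((x + 10.6)²+(y + 25.0)²) = 12.68 ≈ 12.68 km. ✓

-0.3 km east, -17.6 km north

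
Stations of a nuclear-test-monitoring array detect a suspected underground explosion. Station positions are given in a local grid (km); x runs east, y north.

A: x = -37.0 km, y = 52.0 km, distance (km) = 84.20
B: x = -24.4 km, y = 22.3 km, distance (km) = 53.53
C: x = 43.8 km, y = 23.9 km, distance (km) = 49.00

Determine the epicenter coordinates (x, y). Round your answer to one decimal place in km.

(14.0, -15.0)

Circle about each station: (x + 37.0)² + (y − 52.0)² = 84.20²; (x + 24.4)² + (y − 22.3)² = 53.53²; (x − 43.8)² + (y − 23.9)² = 49.00².
Subtracting pairs of circle equations eliminates x²+y² and gives linear equations (the radical axes):
25.2 x − 59.4 y = 1243.83
161.6 x − 56.2 y = 3105.29
Solving the 2×2 system: x ≈ 14.0, y ≈ -15.0 km.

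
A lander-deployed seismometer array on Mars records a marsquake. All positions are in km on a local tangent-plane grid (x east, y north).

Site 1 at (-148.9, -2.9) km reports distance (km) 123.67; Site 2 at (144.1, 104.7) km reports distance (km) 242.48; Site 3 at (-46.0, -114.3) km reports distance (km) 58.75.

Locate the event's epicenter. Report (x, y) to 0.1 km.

(-37.3, -56.2)

Circle about each station: (x + 148.9)² + (y + 2.9)² = 123.67²; (x − 144.1)² + (y − 104.7)² = 242.48²; (x + 46.0)² + (y + 114.3)² = 58.75².
Subtracting the Site 1 equation from the Site 2 and Site 3 equations removes the quadratic terms:
586.0 x + 215.2 y = -33955.00
205.8 x − 222.8 y = 4843.58
Solving the 2×2 system: x ≈ -37.3, y ≈ -56.2 km.
Check against Site 1 (with the unrounded x, y): √((x + 148.9)²+(y + 2.9)²) = 123.67 ≈ 123.67 km. ✓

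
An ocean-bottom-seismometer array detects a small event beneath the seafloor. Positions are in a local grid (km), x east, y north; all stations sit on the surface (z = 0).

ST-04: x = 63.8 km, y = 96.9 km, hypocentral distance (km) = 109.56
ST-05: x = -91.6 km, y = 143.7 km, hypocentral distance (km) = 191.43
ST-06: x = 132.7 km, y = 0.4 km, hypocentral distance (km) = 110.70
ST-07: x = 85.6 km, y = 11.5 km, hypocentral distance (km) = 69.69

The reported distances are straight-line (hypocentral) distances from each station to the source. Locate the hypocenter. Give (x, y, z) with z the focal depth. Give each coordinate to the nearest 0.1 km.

Each station gives a sphere (x−x_i)² + (y−y_i)² + z² = d_i² (stations at z=0).
Subtracting the ST-04 sphere from ST-05 and ST-06: z² cancels, leaving linear equations in x and y:
-310.8 x + 93.6 y = -9061.85
137.8 x − 193.0 y = 3898.30
Solving: x ≈ 29.394, y ≈ 0.789 km (keep extra digits for the depth step; rounded: 29.4, 0.8).
Then from the ST-04 sphere: z² = 109.56² − (x − 63.8)² − (y − 96.9)² with x = 29.394, y = 0.789, so z ≈ 39.778 ≈ 39.8 km.

x ≈ 29.4 km, y ≈ 0.8 km, depth ≈ 39.8 km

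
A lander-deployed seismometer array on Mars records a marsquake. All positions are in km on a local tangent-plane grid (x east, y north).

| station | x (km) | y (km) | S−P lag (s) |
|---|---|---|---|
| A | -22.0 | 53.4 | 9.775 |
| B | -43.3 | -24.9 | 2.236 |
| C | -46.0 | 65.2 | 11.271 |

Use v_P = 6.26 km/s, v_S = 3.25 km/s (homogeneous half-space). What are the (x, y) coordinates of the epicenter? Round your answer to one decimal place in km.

Distance from S−P lag: d = Δt · v_P v_S / (v_P − v_S) = Δt · (6.26·3.25)/(6.26−3.25) ≈ 6.7591·Δt.
So d_A = 66.07, d_B = 15.11, d_C = 76.18 km.
Circle about each station: (x + 22.0)² + (y − 53.4)² = 66.07²; (x + 43.3)² + (y + 24.9)² = 15.11²; (x + 46.0)² + (y − 65.2)² = 76.18².
Subtracting pairs of circle equations eliminates x²+y² and gives linear equations (the radical axes):
-42.6 x − 156.6 y = 3296.27
-48.0 x + 23.6 y = 1593.33
Solving the 2×2 system: x ≈ -38.4, y ≈ -10.6 km.
Check against A (with the unrounded x, y): √((x + 22.0)²+(y − 53.4)²) = 66.07 ≈ 66.07 km. ✓

(-38.4, -10.6)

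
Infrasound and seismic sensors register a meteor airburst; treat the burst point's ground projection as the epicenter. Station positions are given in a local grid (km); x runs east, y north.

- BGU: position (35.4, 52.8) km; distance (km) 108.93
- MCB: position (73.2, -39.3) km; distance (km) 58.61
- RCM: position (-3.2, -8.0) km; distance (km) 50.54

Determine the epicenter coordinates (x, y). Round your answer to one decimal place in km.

16.6 km east, -54.5 km north

Circle about each station: (x − 35.4)² + (y − 52.8)² = 108.93²; (x − 73.2)² + (y + 39.3)² = 58.61²; (x + 3.2)² + (y + 8.0)² = 50.54².
Subtracting pairs of circle equations eliminates x²+y² and gives linear equations (the radical axes):
75.6 x − 184.2 y = 11292.34
-77.2 x − 121.6 y = 5344.69
Solving the 2×2 system: x ≈ 16.6, y ≈ -54.5 km.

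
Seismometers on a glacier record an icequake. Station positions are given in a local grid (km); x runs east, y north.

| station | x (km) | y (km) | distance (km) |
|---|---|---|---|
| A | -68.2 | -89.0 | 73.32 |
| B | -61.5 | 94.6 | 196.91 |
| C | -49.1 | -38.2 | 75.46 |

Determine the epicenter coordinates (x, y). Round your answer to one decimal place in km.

Circle about each station: (x + 68.2)² + (y + 89.0)² = 73.32²; (x + 61.5)² + (y − 94.6)² = 196.91²; (x + 49.1)² + (y + 38.2)² = 75.46².
Subtracting the A equation from the B and C equations removes the quadratic terms:
13.4 x + 367.2 y = -33238.56
38.2 x + 101.6 y = -9020.58
Solving the 2×2 system: x ≈ 5.1, y ≈ -90.7 km.
Check against A (with the unrounded x, y): √((x + 68.2)²+(y + 89.0)²) = 73.33 ≈ 73.32 km. ✓

x ≈ 5.1 km, y ≈ -90.7 km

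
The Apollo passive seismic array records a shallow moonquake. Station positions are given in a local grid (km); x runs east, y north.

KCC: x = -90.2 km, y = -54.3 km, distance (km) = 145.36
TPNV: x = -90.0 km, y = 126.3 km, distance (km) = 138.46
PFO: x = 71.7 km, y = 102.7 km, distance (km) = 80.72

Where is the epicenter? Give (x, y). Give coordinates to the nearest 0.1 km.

(19.3, 41.3)

Circle about each station: (x + 90.2)² + (y + 54.3)² = 145.36²; (x + 90.0)² + (y − 126.3)² = 138.46²; (x − 71.7)² + (y − 102.7)² = 80.72².
Subtracting the KCC equation from the TPNV and PFO equations removes the quadratic terms:
0.4 x + 361.2 y = 14925.52
323.8 x + 314.0 y = 19217.46
Solving the 2×2 system: x ≈ 19.3, y ≈ 41.3 km.
Check against KCC (with the unrounded x, y): √((x + 90.2)²+(y + 54.3)²) = 145.36 ≈ 145.36 km. ✓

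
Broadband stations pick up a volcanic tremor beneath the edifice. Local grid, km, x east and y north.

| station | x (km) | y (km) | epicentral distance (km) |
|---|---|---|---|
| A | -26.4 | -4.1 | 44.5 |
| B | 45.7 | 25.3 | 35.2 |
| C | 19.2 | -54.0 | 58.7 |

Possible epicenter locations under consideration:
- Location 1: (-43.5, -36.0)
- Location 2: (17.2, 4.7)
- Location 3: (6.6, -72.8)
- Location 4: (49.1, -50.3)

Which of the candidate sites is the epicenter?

Location 2

For each candidate, compare |candidate − station| to the reported distance:
Location 1: residuals A 8.3, B 73.0, C 6.5 → max 73.0 km
Location 2: residuals A 0.0, B 0.0, C 0.0 → max 0.0 km
Location 3: residuals A 31.7, B 70.4, C 36.1 → max 70.4 km
Location 4: residuals A 44.0, B 40.5, C 28.6 → max 44.0 km
Only Location 2 has all residuals ≈ 0.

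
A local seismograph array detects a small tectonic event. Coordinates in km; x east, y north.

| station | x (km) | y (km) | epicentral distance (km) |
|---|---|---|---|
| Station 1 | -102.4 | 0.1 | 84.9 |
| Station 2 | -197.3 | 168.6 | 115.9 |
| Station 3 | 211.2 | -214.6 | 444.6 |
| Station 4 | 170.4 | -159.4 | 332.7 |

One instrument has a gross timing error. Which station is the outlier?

Solve using three stations at a time. Using Station 1, Station 2, Station 3 (subtract circle equations pairwise → linear system) gives (x, y) ≈ (-118.7, 83.4).
Distances from that point to each station vs reported:
  Station 1: calculated 84.9 vs reported 84.9 → residual 0.0 km
  Station 2: calculated 115.9 vs reported 115.9 → residual 0.0 km
  Station 3: calculated 444.6 vs reported 444.6 → residual 0.0 km
  Station 4: calculated 377.6 vs reported 332.7 → residual 44.9 km
Station 1, Station 2, Station 3 are mutually consistent (residuals ≈ 0); Station 4 is off by 44.9 km.

Station 4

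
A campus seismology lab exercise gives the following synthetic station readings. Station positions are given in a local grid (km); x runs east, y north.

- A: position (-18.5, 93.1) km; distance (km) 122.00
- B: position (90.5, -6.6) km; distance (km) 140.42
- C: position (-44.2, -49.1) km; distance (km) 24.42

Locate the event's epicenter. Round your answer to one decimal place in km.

-48.7 km east, -25.1 km north

Circle about each station: (x + 18.5)² + (y − 93.1)² = 122.00²; (x − 90.5)² + (y + 6.6)² = 140.42²; (x + 44.2)² + (y + 49.1)² = 24.42².
Subtracting pairs of circle equations eliminates x²+y² and gives linear equations (the radical axes):
218.0 x − 199.4 y = -5609.83
-51.4 x − 284.4 y = 9642.25
Solving the 2×2 system: x ≈ -48.7, y ≈ -25.1 km.
Check against A (with the unrounded x, y): √((x + 18.5)²+(y − 93.1)²) = 122.00 ≈ 122.00 km. ✓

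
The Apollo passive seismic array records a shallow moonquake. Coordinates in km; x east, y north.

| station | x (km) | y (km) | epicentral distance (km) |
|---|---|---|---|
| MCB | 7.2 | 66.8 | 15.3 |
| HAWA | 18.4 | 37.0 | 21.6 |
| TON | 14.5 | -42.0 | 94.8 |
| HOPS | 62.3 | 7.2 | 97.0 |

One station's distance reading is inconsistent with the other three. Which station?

HOPS

Solve using three stations at a time. Using MCB, HAWA, TON (subtract circle equations pairwise → linear system) gives (x, y) ≈ (2.9, 52.1).
Distances from that point to each station vs reported:
  MCB: calculated 15.3 vs reported 15.3 → residual 0.0 km
  HAWA: calculated 21.6 vs reported 21.6 → residual 0.0 km
  TON: calculated 94.8 vs reported 94.8 → residual 0.0 km
  HOPS: calculated 74.4 vs reported 97.0 → residual 22.6 km
MCB, HAWA, TON are mutually consistent (residuals ≈ 0); HOPS is off by 22.6 km.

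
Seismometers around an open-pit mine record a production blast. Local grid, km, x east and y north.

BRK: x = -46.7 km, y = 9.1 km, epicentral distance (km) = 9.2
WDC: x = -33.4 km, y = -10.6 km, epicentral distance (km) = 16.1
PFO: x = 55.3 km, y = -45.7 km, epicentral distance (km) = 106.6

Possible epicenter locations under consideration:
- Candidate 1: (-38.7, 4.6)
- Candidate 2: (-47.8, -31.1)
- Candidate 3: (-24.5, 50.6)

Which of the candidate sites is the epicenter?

For each candidate, compare |candidate − station| to the reported distance:
Candidate 1: residuals BRK 0.0, WDC 0.0, PFO 0.0 → max 0.0 km
Candidate 2: residuals BRK 31.0, WDC 9.0, PFO 2.5 → max 31.0 km
Candidate 3: residuals BRK 37.9, WDC 45.7, PFO 18.5 → max 45.7 km
Only Candidate 1 has all residuals ≈ 0.

Candidate 1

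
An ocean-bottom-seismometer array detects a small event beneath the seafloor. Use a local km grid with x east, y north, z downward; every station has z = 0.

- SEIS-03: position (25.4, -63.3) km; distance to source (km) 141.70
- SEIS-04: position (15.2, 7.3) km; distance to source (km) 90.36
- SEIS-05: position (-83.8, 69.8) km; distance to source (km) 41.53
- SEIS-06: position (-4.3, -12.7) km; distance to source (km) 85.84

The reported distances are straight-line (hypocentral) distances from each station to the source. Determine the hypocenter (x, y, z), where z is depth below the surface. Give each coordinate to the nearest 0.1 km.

x ≈ -63.2 km, y ≈ 44.3 km, depth ≈ 25.5 km

Each station gives a sphere (x−x_i)² + (y−y_i)² + z² = d_i² (stations at z=0).
Subtracting the SEIS-03 sphere from SEIS-04 and SEIS-05: z² cancels, leaving linear equations in x and y:
-20.4 x + 141.2 y = 7546.24
-218.4 x + 266.2 y = 25596.58
Solving: x ≈ -63.187, y ≈ 44.315 km (keep extra digits for the depth step; rounded: -63.2, 44.3).
Then from the SEIS-03 sphere: z² = 141.70² − (x − 25.4)² − (y + 63.3)² with x = -63.187, y = 44.315, so z ≈ 25.500 ≈ 25.5 km.
Check against SEIS-06 (with the unrounded solution): distance 85.84 ≈ 85.84 km. ✓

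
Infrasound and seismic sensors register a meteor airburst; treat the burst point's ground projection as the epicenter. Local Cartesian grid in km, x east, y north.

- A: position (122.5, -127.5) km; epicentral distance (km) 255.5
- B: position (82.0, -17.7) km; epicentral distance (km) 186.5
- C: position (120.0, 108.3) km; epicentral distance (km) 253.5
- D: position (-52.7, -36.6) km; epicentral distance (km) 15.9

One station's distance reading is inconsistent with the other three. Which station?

Solve using three stations at a time. Using A, B, C (subtract circle equations pairwise → linear system) gives (x, y) ≈ (-104.1, -9.8).
Distances from that point to each station vs reported:
  A: calculated 255.3 vs reported 255.5 → residual 0.2 km
  B: calculated 186.3 vs reported 186.5 → residual 0.2 km
  C: calculated 253.3 vs reported 253.5 → residual 0.2 km
  D: calculated 57.9 vs reported 15.9 → residual 42.0 km
A, B, C are mutually consistent (residuals ≈ 0); D is off by 42.0 km.

D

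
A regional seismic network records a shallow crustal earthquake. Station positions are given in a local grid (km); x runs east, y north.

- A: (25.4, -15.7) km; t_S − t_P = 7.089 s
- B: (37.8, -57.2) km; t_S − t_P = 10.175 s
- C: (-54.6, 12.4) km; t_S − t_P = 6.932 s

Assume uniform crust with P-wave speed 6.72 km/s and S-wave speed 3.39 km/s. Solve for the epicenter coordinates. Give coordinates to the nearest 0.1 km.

Distance from S−P lag: d = Δt · v_P v_S / (v_P − v_S) = Δt · (6.72·3.39)/(6.72−3.39) ≈ 6.8411·Δt.
So d_A = 48.50, d_B = 69.61, d_C = 47.42 km.
Circle about each station: (x − 25.4)² + (y + 15.7)² = 48.50²; (x − 37.8)² + (y + 57.2)² = 69.61²; (x + 54.6)² + (y − 12.4)² = 47.42².
Subtracting pairs of circle equations eliminates x²+y² and gives linear equations (the radical axes):
24.8 x − 83.0 y = 1315.73
-160.0 x + 56.2 y = 2346.86
Solving the 2×2 system: x ≈ -22.6, y ≈ -22.6 km.

x ≈ -22.6 km, y ≈ -22.6 km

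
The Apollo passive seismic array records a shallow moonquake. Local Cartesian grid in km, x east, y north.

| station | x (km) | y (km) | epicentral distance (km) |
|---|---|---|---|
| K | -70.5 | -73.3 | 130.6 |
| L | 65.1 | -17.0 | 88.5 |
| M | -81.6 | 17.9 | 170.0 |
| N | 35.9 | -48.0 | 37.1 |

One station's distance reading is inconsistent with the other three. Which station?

L

Solve using three stations at a time. Using K, M, N (subtract circle equations pairwise → linear system) gives (x, y) ≈ (60.0, -76.1).
Distances from that point to each station vs reported:
  K: calculated 130.6 vs reported 130.6 → residual 0.0 km
  L: calculated 59.3 vs reported 88.5 → residual 29.2 km
  M: calculated 170.0 vs reported 170.0 → residual 0.0 km
  N: calculated 37.0 vs reported 37.1 → residual 0.1 km
K, M, N are mutually consistent (residuals ≈ 0); L is off by 29.2 km.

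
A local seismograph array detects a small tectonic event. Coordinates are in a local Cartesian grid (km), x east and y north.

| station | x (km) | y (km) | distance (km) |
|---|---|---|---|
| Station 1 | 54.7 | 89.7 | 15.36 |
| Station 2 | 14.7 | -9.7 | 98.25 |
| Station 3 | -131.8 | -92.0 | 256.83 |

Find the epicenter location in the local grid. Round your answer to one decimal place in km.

x ≈ 62.2 km, y ≈ 76.3 km

Circle about each station: (x − 54.7)² + (y − 89.7)² = 15.36²; (x − 14.7)² + (y + 9.7)² = 98.25²; (x + 131.8)² + (y + 92.0)² = 256.83².
Subtracting pairs of circle equations eliminates x²+y² and gives linear equations (the radical axes):
-80.0 x − 198.8 y = -20145.13
-373.0 x − 363.4 y = -50928.66
Solving the 2×2 system: x ≈ 62.2, y ≈ 76.3 km.
Check against Station 1 (with the unrounded x, y): √((x − 54.7)²+(y − 89.7)²) = 15.35 ≈ 15.36 km. ✓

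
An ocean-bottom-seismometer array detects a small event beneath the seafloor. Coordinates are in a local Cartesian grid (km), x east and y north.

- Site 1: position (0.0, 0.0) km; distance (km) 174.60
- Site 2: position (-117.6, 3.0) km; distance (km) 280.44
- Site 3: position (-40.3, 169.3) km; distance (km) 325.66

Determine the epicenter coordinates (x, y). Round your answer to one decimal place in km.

x ≈ 143.4 km, y ≈ -99.6 km

Circle about each station: x² + y² = 174.60²; (x + 117.6)² + (y − 3.0)² = 280.44²; (x + 40.3)² + (y − 169.3)² = 325.66².
Subtracting pairs of circle equations eliminates x²+y² and gives linear equations (the radical axes):
-235.2 x + 6.0 y = -34322.67
-80.6 x + 338.6 y = -45282.70
Solving the 2×2 system: x ≈ 143.4, y ≈ -99.6 km.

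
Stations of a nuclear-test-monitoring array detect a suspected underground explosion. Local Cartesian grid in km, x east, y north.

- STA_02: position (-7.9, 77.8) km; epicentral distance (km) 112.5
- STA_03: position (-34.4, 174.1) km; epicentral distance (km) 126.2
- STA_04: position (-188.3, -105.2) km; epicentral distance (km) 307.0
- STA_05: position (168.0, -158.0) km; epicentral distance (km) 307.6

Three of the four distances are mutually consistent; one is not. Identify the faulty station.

STA_04

Solve using three stations at a time. Using STA_02, STA_03, STA_05 (subtract circle equations pairwise → linear system) gives (x, y) ≈ (86.7, 138.6).
Distances from that point to each station vs reported:
  STA_02: calculated 112.5 vs reported 112.5 → residual 0.0 km
  STA_03: calculated 126.2 vs reported 126.2 → residual 0.0 km
  STA_04: calculated 367.5 vs reported 307.0 → residual 60.5 km
  STA_05: calculated 307.6 vs reported 307.6 → residual 0.0 km
STA_02, STA_03, STA_05 are mutually consistent (residuals ≈ 0); STA_04 is off by 60.5 km.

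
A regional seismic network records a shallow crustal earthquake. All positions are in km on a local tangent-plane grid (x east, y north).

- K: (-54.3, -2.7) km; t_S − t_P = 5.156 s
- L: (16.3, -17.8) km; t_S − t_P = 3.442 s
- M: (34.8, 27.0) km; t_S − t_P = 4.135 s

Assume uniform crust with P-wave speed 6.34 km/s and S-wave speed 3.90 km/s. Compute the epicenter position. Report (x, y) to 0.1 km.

-3.8 km east, 10.7 km north

Distance from S−P lag: d = Δt · v_P v_S / (v_P − v_S) = Δt · (6.34·3.90)/(6.34−3.90) ≈ 10.1336·Δt.
So d_K = 52.25, d_L = 34.88, d_M = 41.90 km.
Circle about each station: (x + 54.3)² + (y + 2.7)² = 52.25²; (x − 16.3)² + (y + 17.8)² = 34.88²; (x − 34.8)² + (y − 27.0)² = 41.90².
Subtracting pairs of circle equations eliminates x²+y² and gives linear equations (the radical axes):
141.2 x − 30.2 y = -859.80
178.2 x + 59.4 y = -41.29
Solving the 2×2 system: x ≈ -3.8, y ≈ 10.7 km.
Check against K (with the unrounded x, y): √((x + 54.3)²+(y + 2.7)²) = 52.25 ≈ 52.25 km. ✓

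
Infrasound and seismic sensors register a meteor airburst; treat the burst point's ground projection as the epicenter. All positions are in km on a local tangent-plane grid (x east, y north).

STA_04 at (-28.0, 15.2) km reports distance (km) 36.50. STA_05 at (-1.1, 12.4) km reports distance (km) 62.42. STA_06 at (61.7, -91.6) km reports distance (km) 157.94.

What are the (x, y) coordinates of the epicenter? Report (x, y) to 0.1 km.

Circle about each station: (x + 28.0)² + (y − 15.2)² = 36.50²; (x + 1.1)² + (y − 12.4)² = 62.42²; (x − 61.7)² + (y + 91.6)² = 157.94².
Subtracting pairs of circle equations eliminates x²+y² and gives linear equations (the radical axes):
53.8 x − 5.6 y = -3424.08
179.4 x − 213.6 y = -12430.38
Solving the 2×2 system: x ≈ -63.1, y ≈ 5.2 km.
Check against STA_04 (with the unrounded x, y): √((x + 28.0)²+(y − 15.2)²) = 36.50 ≈ 36.50 km. ✓

x ≈ -63.1 km, y ≈ 5.2 km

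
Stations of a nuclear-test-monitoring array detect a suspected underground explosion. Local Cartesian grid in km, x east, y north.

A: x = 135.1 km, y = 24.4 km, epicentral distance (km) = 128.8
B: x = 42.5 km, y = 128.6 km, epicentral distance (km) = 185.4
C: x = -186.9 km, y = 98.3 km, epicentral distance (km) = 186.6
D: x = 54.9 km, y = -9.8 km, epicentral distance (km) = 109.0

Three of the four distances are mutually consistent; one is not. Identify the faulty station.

A

Solve using three stations at a time. Using B, C, D (subtract circle equations pairwise → linear system) gives (x, y) ≈ (-52.2, -30.9).
Distances from that point to each station vs reported:
  A: calculated 195.3 vs reported 128.8 → residual 66.5 km
  B: calculated 185.5 vs reported 185.4 → residual 0.1 km
  C: calculated 186.7 vs reported 186.6 → residual 0.1 km
  D: calculated 109.1 vs reported 109.0 → residual 0.1 km
B, C, D are mutually consistent (residuals ≈ 0); A is off by 66.5 km.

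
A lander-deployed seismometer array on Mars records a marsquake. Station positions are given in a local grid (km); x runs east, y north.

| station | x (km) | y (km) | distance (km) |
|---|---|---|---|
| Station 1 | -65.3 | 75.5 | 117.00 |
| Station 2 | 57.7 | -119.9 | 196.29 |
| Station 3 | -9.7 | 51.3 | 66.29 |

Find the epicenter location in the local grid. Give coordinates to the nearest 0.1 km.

51.7 km east, 76.3 km north

Circle about each station: (x + 65.3)² + (y − 75.5)² = 117.00²; (x − 57.7)² + (y + 119.9)² = 196.29²; (x + 9.7)² + (y − 51.3)² = 66.29².
Subtracting pairs of circle equations eliminates x²+y² and gives linear equations (the radical axes):
246.0 x − 390.8 y = -17099.80
111.2 x − 48.4 y = 2056.08
Solving the 2×2 system: x ≈ 51.7, y ≈ 76.3 km.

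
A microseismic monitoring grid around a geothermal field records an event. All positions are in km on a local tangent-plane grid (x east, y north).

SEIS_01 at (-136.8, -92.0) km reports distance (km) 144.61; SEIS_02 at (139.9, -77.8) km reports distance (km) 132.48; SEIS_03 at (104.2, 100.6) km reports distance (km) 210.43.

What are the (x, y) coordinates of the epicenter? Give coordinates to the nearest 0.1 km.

(7.7, -86.4)

Circle about each station: (x + 136.8)² + (y + 92.0)² = 144.61²; (x − 139.9)² + (y + 77.8)² = 132.48²; (x − 104.2)² + (y − 100.6)² = 210.43².
Subtracting the SEIS_01 equation from the SEIS_02 and SEIS_03 equations removes the quadratic terms:
553.4 x + 28.4 y = 1807.71
482.0 x + 385.2 y = -29568.97
Solving the 2×2 system: x ≈ 7.7, y ≈ -86.4 km.
Check against SEIS_01 (with the unrounded x, y): √((x + 136.8)²+(y + 92.0)²) = 144.61 ≈ 144.61 km. ✓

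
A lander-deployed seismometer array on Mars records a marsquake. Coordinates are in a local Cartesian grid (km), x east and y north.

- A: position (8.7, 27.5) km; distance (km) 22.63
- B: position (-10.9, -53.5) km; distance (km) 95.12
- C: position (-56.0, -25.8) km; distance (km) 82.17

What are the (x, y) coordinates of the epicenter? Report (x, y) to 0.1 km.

-9.0 km east, 41.6 km north

Circle about each station: (x − 8.7)² + (y − 27.5)² = 22.63²; (x + 10.9)² + (y + 53.5)² = 95.12²; (x + 56.0)² + (y + 25.8)² = 82.17².
Subtracting the A equation from the B and C equations removes the quadratic terms:
-39.2 x − 162.0 y = -6386.58
-129.4 x − 106.6 y = -3270.09
Solving the 2×2 system: x ≈ -9.0, y ≈ 41.6 km.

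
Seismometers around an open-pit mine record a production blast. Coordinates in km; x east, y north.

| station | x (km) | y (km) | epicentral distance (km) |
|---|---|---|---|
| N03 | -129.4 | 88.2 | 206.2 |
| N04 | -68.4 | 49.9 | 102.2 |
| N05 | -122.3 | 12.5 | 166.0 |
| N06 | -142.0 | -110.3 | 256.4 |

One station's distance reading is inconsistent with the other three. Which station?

Solve using three stations at a time. Using N04, N05, N06 (subtract circle equations pairwise → linear system) gives (x, y) ≈ (29.0, 80.7).
Distances from that point to each station vs reported:
  N03: calculated 158.6 vs reported 206.2 → residual 47.6 km
  N04: calculated 102.2 vs reported 102.2 → residual 0.0 km
  N05: calculated 166.0 vs reported 166.0 → residual 0.0 km
  N06: calculated 256.4 vs reported 256.4 → residual 0.0 km
N04, N05, N06 are mutually consistent (residuals ≈ 0); N03 is off by 47.6 km.

N03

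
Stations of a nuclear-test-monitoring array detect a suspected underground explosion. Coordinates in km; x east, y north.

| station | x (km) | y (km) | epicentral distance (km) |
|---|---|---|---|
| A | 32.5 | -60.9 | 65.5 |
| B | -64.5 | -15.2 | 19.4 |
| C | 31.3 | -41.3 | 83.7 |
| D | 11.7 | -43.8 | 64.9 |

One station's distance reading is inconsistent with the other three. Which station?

A

Solve using three stations at a time. Using B, C, D (subtract circle equations pairwise → linear system) gives (x, y) ≈ (-51.5, -29.2).
Distances from that point to each station vs reported:
  A: calculated 89.7 vs reported 65.5 → residual 24.2 km
  B: calculated 19.1 vs reported 19.4 → residual 0.3 km
  C: calculated 83.6 vs reported 83.7 → residual 0.1 km
  D: calculated 64.8 vs reported 64.9 → residual 0.1 km
B, C, D are mutually consistent (residuals ≈ 0); A is off by 24.2 km.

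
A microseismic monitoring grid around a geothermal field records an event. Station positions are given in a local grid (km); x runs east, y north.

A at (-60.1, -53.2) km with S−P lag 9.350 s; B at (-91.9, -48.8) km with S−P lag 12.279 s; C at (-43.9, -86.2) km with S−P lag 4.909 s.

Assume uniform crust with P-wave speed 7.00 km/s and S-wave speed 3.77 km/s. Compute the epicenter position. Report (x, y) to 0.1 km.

Distance from S−P lag: d = Δt · v_P v_S / (v_P − v_S) = Δt · (7.00·3.77)/(7.00−3.77) ≈ 8.1703·Δt.
So d_A = 76.39, d_B = 100.32, d_C = 40.11 km.
Circle about each station: (x + 60.1)² + (y + 53.2)² = 76.39²; (x + 91.9)² + (y + 48.8)² = 100.32²; (x + 43.9)² + (y + 86.2)² = 40.11².
Subtracting the A equation from the B and C equations removes the quadratic terms:
-63.6 x + 8.8 y = 156.13
32.4 x − 66.0 y = 7142.02
Solving the 2×2 system: x ≈ -18.7, y ≈ -117.4 km.
Check against A (with the unrounded x, y): √((x + 60.1)²+(y + 53.2)²) = 76.39 ≈ 76.39 km. ✓

-18.7 km east, -117.4 km north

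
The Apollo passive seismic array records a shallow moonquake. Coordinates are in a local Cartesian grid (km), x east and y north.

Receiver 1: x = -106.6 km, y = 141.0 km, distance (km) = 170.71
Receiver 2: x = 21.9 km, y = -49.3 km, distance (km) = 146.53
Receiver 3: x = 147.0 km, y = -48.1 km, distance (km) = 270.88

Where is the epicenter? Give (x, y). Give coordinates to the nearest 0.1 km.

Circle about each station: (x + 106.6)² + (y − 141.0)² = 170.71²; (x − 21.9)² + (y + 49.3)² = 146.53²; (x − 147.0)² + (y + 48.1)² = 270.88².
Subtracting pairs of circle equations eliminates x²+y² and gives linear equations (the radical axes):
257.0 x − 380.6 y = -20663.60
507.2 x − 378.2 y = -51556.02
Solving the 2×2 system: x ≈ -123.2, y ≈ -28.9 km.
Check against Receiver 1 (with the unrounded x, y): √((x + 106.6)²+(y − 141.0)²) = 170.70 ≈ 170.71 km. ✓

-123.2 km east, -28.9 km north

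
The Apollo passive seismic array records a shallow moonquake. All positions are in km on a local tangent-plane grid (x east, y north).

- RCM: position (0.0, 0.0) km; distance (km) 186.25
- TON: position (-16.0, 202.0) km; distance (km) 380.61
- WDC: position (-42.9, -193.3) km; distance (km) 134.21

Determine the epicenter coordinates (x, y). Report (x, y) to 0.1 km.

Circle about each station: x² + y² = 186.25²; (x + 16.0)² + (y − 202.0)² = 380.61²; (x + 42.9)² + (y + 193.3)² = 134.21².
Subtracting the RCM equation from the TON and WDC equations removes the quadratic terms:
-32.0 x + 404.0 y = -69114.91
-85.8 x − 386.6 y = 55882.04
Solving the 2×2 system: x ≈ 88.1, y ≈ -164.1 km.
Check against RCM (with the unrounded x, y): √(x²+y²) = 186.25 ≈ 186.25 km. ✓

(88.1, -164.1)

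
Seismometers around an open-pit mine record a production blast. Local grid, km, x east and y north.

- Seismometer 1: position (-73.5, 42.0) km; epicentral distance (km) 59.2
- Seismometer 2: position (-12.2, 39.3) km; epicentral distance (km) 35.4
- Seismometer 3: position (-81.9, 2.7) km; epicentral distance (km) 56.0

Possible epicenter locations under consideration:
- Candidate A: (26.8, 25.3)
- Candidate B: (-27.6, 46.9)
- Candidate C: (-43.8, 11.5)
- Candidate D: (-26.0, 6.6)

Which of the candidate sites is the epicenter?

For each candidate, compare |candidate − station| to the reported distance:
Candidate A: residuals Seismometer 1 42.5, Seismometer 2 6.0, Seismometer 3 55.0 → max 55.0 km
Candidate B: residuals Seismometer 1 13.0, Seismometer 2 18.2, Seismometer 3 14.0 → max 18.2 km
Candidate C: residuals Seismometer 1 16.6, Seismometer 2 6.7, Seismometer 3 16.9 → max 16.9 km
Candidate D: residuals Seismometer 1 0.0, Seismometer 2 0.1, Seismometer 3 0.0 → max 0.1 km
Only Candidate D has all residuals ≈ 0.

Candidate D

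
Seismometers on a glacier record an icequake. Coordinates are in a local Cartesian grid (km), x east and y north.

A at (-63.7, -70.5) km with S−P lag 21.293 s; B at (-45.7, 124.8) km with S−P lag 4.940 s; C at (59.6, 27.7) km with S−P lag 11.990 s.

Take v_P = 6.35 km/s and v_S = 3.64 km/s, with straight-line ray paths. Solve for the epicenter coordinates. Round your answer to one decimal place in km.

-9.7 km east, 102.9 km north

Distance from S−P lag: d = Δt · v_P v_S / (v_P − v_S) = Δt · (6.35·3.64)/(6.35−3.64) ≈ 8.5292·Δt.
So d_A = 181.61, d_B = 42.13, d_C = 102.26 km.
Circle about each station: (x + 63.7)² + (y + 70.5)² = 181.61²; (x + 45.7)² + (y − 124.8)² = 42.13²; (x − 59.6)² + (y − 27.7)² = 102.26².
Subtracting pairs of circle equations eliminates x²+y² and gives linear equations (the radical axes):
36.0 x + 390.6 y = 39842.85
246.6 x + 196.4 y = 17816.59
Solving the 2×2 system: x ≈ -9.7, y ≈ 102.9 km.
Check against A (with the unrounded x, y): √((x + 63.7)²+(y + 70.5)²) = 181.61 ≈ 181.61 km. ✓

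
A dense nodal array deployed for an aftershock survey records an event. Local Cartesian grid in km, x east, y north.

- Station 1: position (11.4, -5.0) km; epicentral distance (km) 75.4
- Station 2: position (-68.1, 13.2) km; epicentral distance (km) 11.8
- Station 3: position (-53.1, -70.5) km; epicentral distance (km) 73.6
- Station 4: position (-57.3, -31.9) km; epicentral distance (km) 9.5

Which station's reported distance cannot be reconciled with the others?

Station 4

Solve using three stations at a time. Using Station 1, Station 2, Station 3 (subtract circle equations pairwise → linear system) gives (x, y) ≈ (-63.6, 2.3).
Distances from that point to each station vs reported:
  Station 1: calculated 75.4 vs reported 75.4 → residual 0.0 km
  Station 2: calculated 11.7 vs reported 11.8 → residual 0.1 km
  Station 3: calculated 73.6 vs reported 73.6 → residual 0.0 km
  Station 4: calculated 34.8 vs reported 9.5 → residual 25.3 km
Station 1, Station 2, Station 3 are mutually consistent (residuals ≈ 0); Station 4 is off by 25.3 km.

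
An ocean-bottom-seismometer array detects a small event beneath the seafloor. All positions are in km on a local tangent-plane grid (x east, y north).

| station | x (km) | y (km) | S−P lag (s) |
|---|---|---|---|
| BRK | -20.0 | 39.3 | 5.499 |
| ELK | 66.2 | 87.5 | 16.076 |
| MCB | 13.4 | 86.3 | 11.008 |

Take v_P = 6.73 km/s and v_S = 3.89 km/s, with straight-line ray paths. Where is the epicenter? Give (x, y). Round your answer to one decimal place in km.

Distance from S−P lag: d = Δt · v_P v_S / (v_P − v_S) = Δt · (6.73·3.89)/(6.73−3.89) ≈ 9.2182·Δt.
So d_BRK = 50.69, d_ELK = 148.19, d_MCB = 101.47 km.
Circle about each station: (x + 20.0)² + (y − 39.3)² = 50.69²; (x − 66.2)² + (y − 87.5)² = 148.19²; (x − 13.4)² + (y − 86.3)² = 101.47².
Subtracting the BRK equation from the ELK and MCB equations removes the quadratic terms:
172.4 x + 96.4 y = -9296.60
66.8 x + 94.0 y = -2043.92
Solving the 2×2 system: x ≈ -69.3, y ≈ 27.5 km.
Check against BRK (with the unrounded x, y): √((x + 20.0)²+(y − 39.3)²) = 50.70 ≈ 50.69 km. ✓

-69.3 km east, 27.5 km north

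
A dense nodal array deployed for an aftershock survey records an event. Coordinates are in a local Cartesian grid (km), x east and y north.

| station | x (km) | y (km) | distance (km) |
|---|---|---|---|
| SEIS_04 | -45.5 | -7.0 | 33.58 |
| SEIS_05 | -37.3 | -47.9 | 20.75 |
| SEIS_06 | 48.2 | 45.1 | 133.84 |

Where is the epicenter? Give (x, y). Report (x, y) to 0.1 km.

Circle about each station: (x + 45.5)² + (y + 7.0)² = 33.58²; (x + 37.3)² + (y + 47.9)² = 20.75²; (x − 48.2)² + (y − 45.1)² = 133.84².
Subtracting the SEIS_04 equation from the SEIS_05 and SEIS_06 equations removes the quadratic terms:
16.4 x − 81.8 y = 2263.50
187.4 x + 104.2 y = -14547.53
Solving the 2×2 system: x ≈ -56.0, y ≈ -38.9 km.

x ≈ -56.0 km, y ≈ -38.9 km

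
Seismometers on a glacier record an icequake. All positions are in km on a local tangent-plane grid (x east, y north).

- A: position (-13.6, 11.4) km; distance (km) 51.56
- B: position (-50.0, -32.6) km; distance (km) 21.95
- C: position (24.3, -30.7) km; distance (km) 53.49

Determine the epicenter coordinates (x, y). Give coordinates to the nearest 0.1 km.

x ≈ -28.7 km, y ≈ -37.9 km

Circle about each station: (x + 13.6)² + (y − 11.4)² = 51.56²; (x + 50.0)² + (y + 32.6)² = 21.95²; (x − 24.3)² + (y + 30.7)² = 53.49².
Subtracting pairs of circle equations eliminates x²+y² and gives linear equations (the radical axes):
-72.8 x − 88.0 y = 5424.47
75.8 x − 84.2 y = 1015.31
Solving the 2×2 system: x ≈ -28.7, y ≈ -37.9 km.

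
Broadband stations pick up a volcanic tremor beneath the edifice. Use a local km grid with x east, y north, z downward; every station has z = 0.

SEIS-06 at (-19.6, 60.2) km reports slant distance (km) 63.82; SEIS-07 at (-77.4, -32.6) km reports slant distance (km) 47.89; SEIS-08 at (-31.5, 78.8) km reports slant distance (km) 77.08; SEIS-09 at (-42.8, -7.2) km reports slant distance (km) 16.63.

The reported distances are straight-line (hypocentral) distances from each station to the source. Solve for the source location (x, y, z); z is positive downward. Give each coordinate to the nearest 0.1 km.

Each station gives a sphere (x−x_i)² + (y−y_i)² + z² = d_i² (stations at z=0).
Subtracting the SEIS-06 sphere from SEIS-07 and SEIS-08: z² cancels, leaving linear equations in x and y:
-115.6 x − 185.6 y = 4824.86
-23.8 x + 37.2 y = 1325.16
Solving: x ≈ -48.802, y ≈ 4.400 km (keep extra digits for the depth step; rounded: -48.8, 4.4).
Then from the SEIS-06 sphere: z² = 63.82² − (x + 19.6)² − (y − 60.2)² with x = -48.802, y = 4.400, so z ≈ 10.325 ≈ 10.3 km.
Check against SEIS-09 (with the unrounded solution): distance 16.65 ≈ 16.63 km. ✓

x ≈ -48.8 km, y ≈ 4.4 km, depth ≈ 10.3 km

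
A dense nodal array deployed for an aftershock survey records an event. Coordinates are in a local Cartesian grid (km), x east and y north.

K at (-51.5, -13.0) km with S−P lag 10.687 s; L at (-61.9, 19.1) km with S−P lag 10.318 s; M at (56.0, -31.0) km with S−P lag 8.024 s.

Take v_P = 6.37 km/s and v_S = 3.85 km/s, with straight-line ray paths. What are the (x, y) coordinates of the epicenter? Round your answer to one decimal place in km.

Distance from S−P lag: d = Δt · v_P v_S / (v_P − v_S) = Δt · (6.37·3.85)/(6.37−3.85) ≈ 9.7319·Δt.
So d_K = 104.01, d_L = 100.41, d_M = 78.09 km.
Circle about each station: (x + 51.5)² + (y + 13.0)² = 104.01²; (x + 61.9)² + (y − 19.1)² = 100.41²; (x − 56.0)² + (y + 31.0)² = 78.09².
Subtracting pairs of circle equations eliminates x²+y² and gives linear equations (the radical axes):
-20.8 x + 64.2 y = 2111.08
215.0 x − 36.0 y = 5995.78
Solving the 2×2 system: x ≈ 35.3, y ≈ 44.3 km.
Check against K (with the unrounded x, y): √((x + 51.5)²+(y + 13.0)²) = 104.03 ≈ 104.01 km. ✓

x ≈ 35.3 km, y ≈ 44.3 km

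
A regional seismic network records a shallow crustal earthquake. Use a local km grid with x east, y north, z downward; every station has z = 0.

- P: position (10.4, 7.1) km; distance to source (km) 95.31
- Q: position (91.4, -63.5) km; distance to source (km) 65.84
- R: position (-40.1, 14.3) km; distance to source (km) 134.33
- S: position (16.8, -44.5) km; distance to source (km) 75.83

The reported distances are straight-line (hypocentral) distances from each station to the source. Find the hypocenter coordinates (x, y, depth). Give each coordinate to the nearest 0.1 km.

(66.0, -44.5, 57.7)

Each station gives a sphere (x−x_i)² + (y−y_i)² + z² = d_i² (stations at z=0).
Subtracting the P sphere from Q and R: z² cancels, leaving linear equations in x and y:
162.0 x − 141.2 y = 16976.73
-101.0 x + 14.4 y = -7306.62
Solving: x ≈ 65.996, y ≈ -44.514 km (keep extra digits for the depth step; rounded: 66.0, -44.5).
Then from the P sphere: z² = 95.31² − (x − 10.4)² − (y − 7.1)² with x = 65.996, y = -44.514, so z ≈ 57.698 ≈ 57.7 km.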